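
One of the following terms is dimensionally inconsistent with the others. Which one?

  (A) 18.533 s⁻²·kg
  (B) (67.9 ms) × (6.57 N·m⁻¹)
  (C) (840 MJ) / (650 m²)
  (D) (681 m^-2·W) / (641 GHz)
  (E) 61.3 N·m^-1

(B)

Reduce each to base SI dimensions:
  (A) kg·s⁻²
  (B) [s] · [kg·s⁻²] = kg·s⁻¹
  (C) [kg·m²·s⁻²] / [m²] = kg·s⁻²
  (D) [kg·s⁻³] / [s⁻¹] = kg·s⁻²
  (E) N·m⁻¹ = kg·m·s⁻²·m⁻¹ = kg·s⁻²
All reduce to kg·s⁻² except (B), which is kg·s⁻¹.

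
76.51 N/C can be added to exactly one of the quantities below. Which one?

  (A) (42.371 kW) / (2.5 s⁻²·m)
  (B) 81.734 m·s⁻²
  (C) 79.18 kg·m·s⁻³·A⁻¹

(C)

Reference: N·C⁻¹ = kg·m·s⁻²·(s·A)⁻¹ = kg·m·s⁻³·A⁻¹.
Each option:
  (A) [kg·m²·s⁻³] / [m·s⁻²] = kg·m·s⁻¹
  (B) m·s⁻²
  (C) kg·m·s⁻³·A⁻¹  ← same
Only (C) matches kg·m·s⁻³·A⁻¹.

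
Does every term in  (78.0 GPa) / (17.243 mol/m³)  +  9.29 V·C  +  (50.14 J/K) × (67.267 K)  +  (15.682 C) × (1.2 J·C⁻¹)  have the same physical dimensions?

In SI base units:
  (78.0 GPa) / (17.243 mol/m³):  [kg·m⁻¹·s⁻²] / [m⁻³·mol] = kg·m²·s⁻²·mol⁻¹
  9.29 V·C:  C·V = s·A·J·C⁻¹ = kg·m²·s⁻²
  (50.14 J/K) × (67.267 K):  [kg·m²·s⁻²·K⁻¹] · [K] = kg·m²·s⁻²
  (15.682 C) × (1.2 J·C⁻¹):  [s·A] · [kg·m²·s⁻³·A⁻¹] = kg·m²·s⁻²
The terms do not share a single dimension (kg·m²·s⁻² vs kg·m²·s⁻²·mol⁻¹).

No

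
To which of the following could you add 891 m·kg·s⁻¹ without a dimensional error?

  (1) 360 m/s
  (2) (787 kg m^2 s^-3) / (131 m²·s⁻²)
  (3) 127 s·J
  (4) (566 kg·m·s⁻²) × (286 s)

Reference: kg·m·s⁻¹.
Each option:
  (1) m·s⁻¹
  (2) [kg·m²·s⁻³] / [m²·s⁻²] = kg·s⁻¹
  (3) J·s = N·m·s = kg·m²·s⁻¹
  (4) [kg·m·s⁻²] · [s] = kg·m·s⁻¹  ← same
Only (4) matches kg·m·s⁻¹.

(4)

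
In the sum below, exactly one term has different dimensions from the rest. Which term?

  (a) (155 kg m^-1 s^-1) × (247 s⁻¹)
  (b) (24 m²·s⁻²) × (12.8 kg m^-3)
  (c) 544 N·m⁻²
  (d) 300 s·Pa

Reduce each to base SI dimensions:
  (a) [kg·m⁻¹·s⁻¹] · [s⁻¹] = kg·m⁻¹·s⁻²
  (b) [m²·s⁻²] · [kg·m⁻³] = kg·m⁻¹·s⁻²
  (c) N·m⁻² = kg·m·s⁻²·m⁻² = kg·m⁻¹·s⁻²
  (d) Pa·s = N·m⁻²·s = kg·m⁻¹·s⁻¹
All reduce to kg·m⁻¹·s⁻² except (d), which is kg·m⁻¹·s⁻¹.

(d)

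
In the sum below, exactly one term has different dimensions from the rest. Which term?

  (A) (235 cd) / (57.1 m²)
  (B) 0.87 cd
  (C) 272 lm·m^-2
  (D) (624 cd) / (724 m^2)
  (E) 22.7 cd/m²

(B)

Work out the base dimensions of each:
  (A) [cd] / [m²] = m⁻²·cd
  (B) cd
  (C) lm·m⁻² = cd·m⁻² = m⁻²·cd
  (D) [cd] / [m²] = m⁻²·cd
  (E) cd·m⁻² = m⁻²·cd
All reduce to m⁻²·cd except (B), which is cd.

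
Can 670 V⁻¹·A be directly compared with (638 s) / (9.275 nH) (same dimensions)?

Yes

Work out the base dimensions of each:
  670 V⁻¹·A:  A·V⁻¹ = A·(J·C⁻¹)⁻¹ = kg⁻¹·m⁻²·s³·A²
  (638 s) / (9.275 nH):  [s] / [kg·m²·s⁻²·A⁻²] = kg⁻¹·m⁻²·s³·A²
Both are kg⁻¹·m⁻²·s³·A², so they have the same dimensions and can be added.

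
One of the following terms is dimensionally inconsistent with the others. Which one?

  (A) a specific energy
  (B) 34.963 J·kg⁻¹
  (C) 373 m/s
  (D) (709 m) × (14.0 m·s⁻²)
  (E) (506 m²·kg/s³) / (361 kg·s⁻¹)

(C)

Expand each in SI base units:
  (A) [specific energy] = m²·s⁻²
  (B) J·kg⁻¹ = N·m·kg⁻¹ = m²·s⁻²
  (C) m·s⁻¹
  (D) [m] · [m·s⁻²] = m²·s⁻²
  (E) [kg·m²·s⁻³] / [kg·s⁻¹] = m²·s⁻²
All reduce to m²·s⁻² except (C), which is m·s⁻¹.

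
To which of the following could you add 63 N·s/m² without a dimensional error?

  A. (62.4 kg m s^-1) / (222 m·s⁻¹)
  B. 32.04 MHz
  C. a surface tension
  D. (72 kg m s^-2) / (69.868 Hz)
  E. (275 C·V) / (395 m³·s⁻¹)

E.

Reference: N·s·m⁻² = kg·m·s⁻²·s·m⁻² = kg·m⁻¹·s⁻¹.
Each option:
  A. [kg·m·s⁻¹] / [m·s⁻¹] = kg
  B. Hz = s⁻¹
  C. [surface tension] = kg·s⁻²
  D. [kg·m·s⁻²] / [s⁻¹] = kg·m·s⁻¹
  E. [kg·m²·s⁻²] / [m³·s⁻¹] = kg·m⁻¹·s⁻¹  ← same
Only E. matches kg·m⁻¹·s⁻¹.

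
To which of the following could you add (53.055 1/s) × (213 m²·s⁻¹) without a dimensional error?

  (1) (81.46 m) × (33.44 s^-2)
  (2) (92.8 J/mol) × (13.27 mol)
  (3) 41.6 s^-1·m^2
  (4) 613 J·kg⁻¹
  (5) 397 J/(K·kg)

Reference: [s⁻¹] · [m²·s⁻¹] = m²·s⁻².
Each option:
  (1) [m] · [s⁻²] = m·s⁻²
  (2) [kg·m²·s⁻²·mol⁻¹] · [mol] = kg·m²·s⁻²
  (3) m²·s⁻¹
  (4) J·kg⁻¹ = N·m·kg⁻¹ = m²·s⁻²  ← same
  (5) J·kg⁻¹·K⁻¹ = N·m·kg⁻¹·K⁻¹ = m²·s⁻²·K⁻¹
Only (4) matches m²·s⁻².

(4)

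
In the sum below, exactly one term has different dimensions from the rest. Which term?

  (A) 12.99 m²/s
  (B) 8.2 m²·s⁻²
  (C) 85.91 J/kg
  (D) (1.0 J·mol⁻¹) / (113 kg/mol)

(A)

Expand each in SI base units:
  (A) m²·s⁻¹
  (B) m²·s⁻²
  (C) J·kg⁻¹ = N·m·kg⁻¹ = m²·s⁻²
  (D) [kg·m²·s⁻²·mol⁻¹] / [kg·mol⁻¹] = m²·s⁻²
All reduce to m²·s⁻² except (A), which is m²·s⁻¹.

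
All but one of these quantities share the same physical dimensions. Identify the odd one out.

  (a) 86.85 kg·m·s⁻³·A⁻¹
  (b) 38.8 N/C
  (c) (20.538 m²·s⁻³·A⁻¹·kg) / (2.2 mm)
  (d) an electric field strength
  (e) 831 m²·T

(e)

Reduce each to base SI dimensions:
  (a) kg·m·s⁻³·A⁻¹
  (b) N·C⁻¹ = kg·m·s⁻²·(s·A)⁻¹ = kg·m·s⁻³·A⁻¹
  (c) [kg·m²·s⁻³·A⁻¹] / [m] = kg·m·s⁻³·A⁻¹
  (d) [electric field strength] = kg·m·s⁻³·A⁻¹
  (e) T·m² = Wb·m⁻²·m² = kg·m²·s⁻²·A⁻¹
All reduce to kg·m·s⁻³·A⁻¹ except (e), which is kg·m²·s⁻²·A⁻¹.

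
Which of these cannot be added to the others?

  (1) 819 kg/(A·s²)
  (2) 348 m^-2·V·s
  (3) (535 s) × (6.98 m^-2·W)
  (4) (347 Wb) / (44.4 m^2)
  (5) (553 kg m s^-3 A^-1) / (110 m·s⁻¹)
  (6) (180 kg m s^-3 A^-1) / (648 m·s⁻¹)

In SI base units:
  (1) kg·s⁻²·A⁻¹
  (2) V·s·m⁻² = J·C⁻¹·s·m⁻² = kg·s⁻²·A⁻¹
  (3) [s] · [kg·s⁻³] = kg·s⁻²
  (4) [kg·m²·s⁻²·A⁻¹] / [m²] = kg·s⁻²·A⁻¹
  (5) [kg·m·s⁻³·A⁻¹] / [m·s⁻¹] = kg·s⁻²·A⁻¹
  (6) [kg·m·s⁻³·A⁻¹] / [m·s⁻¹] = kg·s⁻²·A⁻¹
All reduce to kg·s⁻²·A⁻¹ except (3), which is kg·s⁻².

(3)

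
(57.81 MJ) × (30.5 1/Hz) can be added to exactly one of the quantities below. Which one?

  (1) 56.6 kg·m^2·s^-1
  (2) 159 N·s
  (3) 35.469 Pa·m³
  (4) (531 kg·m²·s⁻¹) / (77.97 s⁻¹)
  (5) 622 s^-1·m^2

(1)

Reference: [kg·m²·s⁻²] · [s] = kg·m²·s⁻¹.
Each option:
  (1) kg·m²·s⁻¹  ← same
  (2) N·s = kg·m·s⁻²·s = kg·m·s⁻¹
  (3) Pa·m³ = N·m⁻²·m³ = kg·m²·s⁻²
  (4) [kg·m²·s⁻¹] / [s⁻¹] = kg·m²
  (5) m²·s⁻¹
Only (1) matches kg·m²·s⁻¹.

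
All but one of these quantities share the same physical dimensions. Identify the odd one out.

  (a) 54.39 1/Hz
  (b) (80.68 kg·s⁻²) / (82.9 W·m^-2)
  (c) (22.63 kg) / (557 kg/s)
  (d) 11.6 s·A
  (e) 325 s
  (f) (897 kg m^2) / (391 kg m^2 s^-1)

(d)

Expand each in SI base units:
  (a) Hz⁻¹ = (s⁻¹)⁻¹ = s
  (b) [kg·s⁻²] / [kg·s⁻³] = s
  (c) [kg] / [kg·s⁻¹] = s
  (d) A·s = s·A
  (e) s
  (f) [kg·m²] / [kg·m²·s⁻¹] = s
All reduce to s except (d), which is s·A.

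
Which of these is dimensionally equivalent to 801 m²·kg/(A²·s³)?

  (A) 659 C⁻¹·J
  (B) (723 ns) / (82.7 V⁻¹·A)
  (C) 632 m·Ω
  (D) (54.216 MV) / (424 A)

(D)

Reference: kg·m²·s⁻³·A⁻².
Each option:
  (A) J·C⁻¹ = N·m·(s·A)⁻¹ = kg·m²·s⁻³·A⁻¹
  (B) [s] / [kg⁻¹·m⁻²·s³·A²] = kg·m²·s⁻²·A⁻²
  (C) Ω·m = V·A⁻¹·m = kg·m³·s⁻³·A⁻²
  (D) [kg·m²·s⁻³·A⁻¹] / [A] = kg·m²·s⁻³·A⁻²  ← same
Only (D) matches kg·m²·s⁻³·A⁻².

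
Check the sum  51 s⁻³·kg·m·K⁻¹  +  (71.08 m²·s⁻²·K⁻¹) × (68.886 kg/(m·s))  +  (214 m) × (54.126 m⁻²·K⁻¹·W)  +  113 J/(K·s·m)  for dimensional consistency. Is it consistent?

Work out the base dimensions of each:
  51 s⁻³·kg·m·K⁻¹:  kg·m·s⁻³·K⁻¹
  (71.08 m²·s⁻²·K⁻¹) × (68.886 kg/(m·s)):  [m²·s⁻²·K⁻¹] · [kg·m⁻¹·s⁻¹] = kg·m·s⁻³·K⁻¹
  (214 m) × (54.126 m⁻²·K⁻¹·W):  [m] · [kg·s⁻³·K⁻¹] = kg·m·s⁻³·K⁻¹
  113 J/(K·s·m):  J·s⁻¹·m⁻¹·K⁻¹ = N·m·s⁻¹·m⁻¹·K⁻¹ = kg·m·s⁻³·K⁻¹
Every term reduces to kg·m·s⁻³·K⁻¹.

Yes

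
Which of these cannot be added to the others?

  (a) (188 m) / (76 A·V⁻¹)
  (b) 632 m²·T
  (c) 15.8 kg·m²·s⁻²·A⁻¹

Dimensions:
  (a) [m] / [kg⁻¹·m⁻²·s³·A²] = kg·m³·s⁻³·A⁻²
  (b) T·m² = Wb·m⁻²·m² = kg·m²·s⁻²·A⁻¹
  (c) kg·m²·s⁻²·A⁻¹
All reduce to kg·m²·s⁻²·A⁻¹ except (a), which is kg·m³·s⁻³·A⁻².

(a)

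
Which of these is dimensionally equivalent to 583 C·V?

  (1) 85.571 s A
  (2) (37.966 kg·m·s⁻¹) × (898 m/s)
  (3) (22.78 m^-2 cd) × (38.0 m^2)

(2)

Reference: C·V = s·A·J·C⁻¹ = kg·m²·s⁻².
Each option:
  (1) s·A
  (2) [kg·m·s⁻¹] · [m·s⁻¹] = kg·m²·s⁻²  ← same
  (3) [m⁻²·cd] · [m²] = cd
Only (2) matches kg·m²·s⁻².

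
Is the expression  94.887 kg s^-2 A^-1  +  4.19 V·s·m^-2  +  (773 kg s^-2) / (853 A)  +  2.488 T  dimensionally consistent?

In SI base units:
  94.887 kg s^-2 A^-1:  kg·s⁻²·A⁻¹
  4.19 V·s·m^-2:  V·s·m⁻² = J·C⁻¹·s·m⁻² = kg·s⁻²·A⁻¹
  (773 kg s^-2) / (853 A):  [kg·s⁻²] / [A] = kg·s⁻²·A⁻¹
  2.488 T:  T = Wb·m⁻² = kg·s⁻²·A⁻¹
Every term reduces to kg·s⁻²·A⁻¹.

Yes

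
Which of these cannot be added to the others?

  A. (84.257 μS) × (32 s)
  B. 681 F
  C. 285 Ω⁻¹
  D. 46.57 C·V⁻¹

C.

Dimensions:
  A. [kg⁻¹·m⁻²·s³·A²] · [s] = kg⁻¹·m⁻²·s⁴·A²
  B. F = C·V⁻¹ = kg⁻¹·m⁻²·s⁴·A²
  C. Ω⁻¹ = (V·A⁻¹)⁻¹ = kg⁻¹·m⁻²·s³·A²
  D. C·V⁻¹ = s·A·(J·C⁻¹)⁻¹ = kg⁻¹·m⁻²·s⁴·A²
All reduce to kg⁻¹·m⁻²·s⁴·A² except C., which is kg⁻¹·m⁻²·s³·A².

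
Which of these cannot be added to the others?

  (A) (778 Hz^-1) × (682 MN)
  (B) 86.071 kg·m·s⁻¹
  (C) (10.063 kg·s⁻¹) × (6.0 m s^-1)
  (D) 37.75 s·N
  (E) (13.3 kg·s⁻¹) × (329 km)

(C)

Dimensions:
  (A) [s] · [kg·m·s⁻²] = kg·m·s⁻¹
  (B) kg·m·s⁻¹
  (C) [kg·s⁻¹] · [m·s⁻¹] = kg·m·s⁻²
  (D) N·s = kg·m·s⁻²·s = kg·m·s⁻¹
  (E) [kg·s⁻¹] · [m] = kg·m·s⁻¹
All reduce to kg·m·s⁻¹ except (C), which is kg·m·s⁻².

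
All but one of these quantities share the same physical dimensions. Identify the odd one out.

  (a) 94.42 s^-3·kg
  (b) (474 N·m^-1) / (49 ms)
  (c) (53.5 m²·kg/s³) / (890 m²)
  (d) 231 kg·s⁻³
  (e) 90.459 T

Expand each in SI base units:
  (a) kg·s⁻³
  (b) [kg·s⁻²] / [s] = kg·s⁻³
  (c) [kg·m²·s⁻³] / [m²] = kg·s⁻³
  (d) kg·s⁻³
  (e) T = Wb·m⁻² = kg·s⁻²·A⁻¹
All reduce to kg·s⁻³ except (e), which is kg·s⁻²·A⁻¹.

(e)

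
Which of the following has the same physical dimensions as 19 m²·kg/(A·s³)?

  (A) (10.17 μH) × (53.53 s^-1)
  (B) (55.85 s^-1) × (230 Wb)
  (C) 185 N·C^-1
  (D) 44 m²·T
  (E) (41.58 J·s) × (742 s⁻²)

Reference: kg·m²·s⁻³·A⁻¹.
Each option:
  (A) [kg·m²·s⁻²·A⁻²] · [s⁻¹] = kg·m²·s⁻³·A⁻²
  (B) [s⁻¹] · [kg·m²·s⁻²·A⁻¹] = kg·m²·s⁻³·A⁻¹  ← same
  (C) N·C⁻¹ = kg·m·s⁻²·(s·A)⁻¹ = kg·m·s⁻³·A⁻¹
  (D) T·m² = Wb·m⁻²·m² = kg·m²·s⁻²·A⁻¹
  (E) [kg·m²·s⁻¹] · [s⁻²] = kg·m²·s⁻³
Only (B) matches kg·m²·s⁻³·A⁻¹.

(B)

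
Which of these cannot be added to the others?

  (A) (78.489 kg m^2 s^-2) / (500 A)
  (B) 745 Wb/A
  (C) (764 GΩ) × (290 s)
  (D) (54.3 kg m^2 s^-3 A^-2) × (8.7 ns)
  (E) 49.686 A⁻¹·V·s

(A)

Work out the base dimensions of each:
  (A) [kg·m²·s⁻²] / [A] = kg·m²·s⁻²·A⁻¹
  (B) Wb·A⁻¹ = V·s·A⁻¹ = kg·m²·s⁻²·A⁻²
  (C) [kg·m²·s⁻³·A⁻²] · [s] = kg·m²·s⁻²·A⁻²
  (D) [kg·m²·s⁻³·A⁻²] · [s] = kg·m²·s⁻²·A⁻²
  (E) V·s·A⁻¹ = J·C⁻¹·s·A⁻¹ = kg·m²·s⁻²·A⁻²
All reduce to kg·m²·s⁻²·A⁻² except (A), which is kg·m²·s⁻²·A⁻¹.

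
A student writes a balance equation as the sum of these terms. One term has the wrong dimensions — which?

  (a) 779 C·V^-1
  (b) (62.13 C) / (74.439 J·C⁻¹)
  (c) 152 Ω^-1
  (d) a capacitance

(c)

In SI base units:
  (a) C·V⁻¹ = s·A·(J·C⁻¹)⁻¹ = kg⁻¹·m⁻²·s⁴·A²
  (b) [s·A] / [kg·m²·s⁻³·A⁻¹] = kg⁻¹·m⁻²·s⁴·A²
  (c) Ω⁻¹ = (V·A⁻¹)⁻¹ = kg⁻¹·m⁻²·s³·A²
  (d) [capacitance] = kg⁻¹·m⁻²·s⁴·A²
All reduce to kg⁻¹·m⁻²·s⁴·A² except (c), which is kg⁻¹·m⁻²·s³·A².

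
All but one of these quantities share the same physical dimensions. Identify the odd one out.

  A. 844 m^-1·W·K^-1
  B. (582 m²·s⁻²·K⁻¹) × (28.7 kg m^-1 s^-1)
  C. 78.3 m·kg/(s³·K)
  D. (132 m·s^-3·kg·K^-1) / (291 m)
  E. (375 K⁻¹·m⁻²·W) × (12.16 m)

In SI base units:
  A. W·m⁻¹·K⁻¹ = J·s⁻¹·m⁻¹·K⁻¹ = kg·m·s⁻³·K⁻¹
  B. [m²·s⁻²·K⁻¹] · [kg·m⁻¹·s⁻¹] = kg·m·s⁻³·K⁻¹
  C. kg·m·s⁻³·K⁻¹
  D. [kg·m·s⁻³·K⁻¹] / [m] = kg·s⁻³·K⁻¹
  E. [kg·s⁻³·K⁻¹] · [m] = kg·m·s⁻³·K⁻¹
All reduce to kg·m·s⁻³·K⁻¹ except D., which is kg·s⁻³·K⁻¹.

D.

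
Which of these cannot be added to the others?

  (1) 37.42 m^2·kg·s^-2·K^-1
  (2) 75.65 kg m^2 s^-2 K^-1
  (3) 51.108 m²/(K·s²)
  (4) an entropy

(3)

Reduce each to base SI dimensions:
  (1) kg·m²·s⁻²·K⁻¹
  (2) kg·m²·s⁻²·K⁻¹
  (3) m²·s⁻²·K⁻¹
  (4) [entropy] = kg·m²·s⁻²·K⁻¹
All reduce to kg·m²·s⁻²·K⁻¹ except (3), which is m²·s⁻²·K⁻¹.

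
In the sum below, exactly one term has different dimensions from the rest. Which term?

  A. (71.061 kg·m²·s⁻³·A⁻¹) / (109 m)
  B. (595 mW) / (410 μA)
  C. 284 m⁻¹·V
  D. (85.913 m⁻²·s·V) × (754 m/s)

Work out the base dimensions of each:
  A. [kg·m²·s⁻³·A⁻¹] / [m] = kg·m·s⁻³·A⁻¹
  B. [kg·m²·s⁻³] / [A] = kg·m²·s⁻³·A⁻¹
  C. V·m⁻¹ = J·C⁻¹·m⁻¹ = kg·m·s⁻³·A⁻¹
  D. [kg·s⁻²·A⁻¹] · [m·s⁻¹] = kg·m·s⁻³·A⁻¹
All reduce to kg·m·s⁻³·A⁻¹ except B., which is kg·m²·s⁻³·A⁻¹.

B.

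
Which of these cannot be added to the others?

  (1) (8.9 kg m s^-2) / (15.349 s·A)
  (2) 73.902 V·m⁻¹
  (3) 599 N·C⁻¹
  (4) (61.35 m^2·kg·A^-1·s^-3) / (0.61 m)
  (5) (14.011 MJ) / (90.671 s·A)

Dimensions:
  (1) [kg·m·s⁻²] / [s·A] = kg·m·s⁻³·A⁻¹
  (2) V·m⁻¹ = J·C⁻¹·m⁻¹ = kg·m·s⁻³·A⁻¹
  (3) N·C⁻¹ = kg·m·s⁻²·(s·A)⁻¹ = kg·m·s⁻³·A⁻¹
  (4) [kg·m²·s⁻³·A⁻¹] / [m] = kg·m·s⁻³·A⁻¹
  (5) [kg·m²·s⁻²] / [s·A] = kg·m²·s⁻³·A⁻¹
All reduce to kg·m·s⁻³·A⁻¹ except (5), which is kg·m²·s⁻³·A⁻¹.

(5)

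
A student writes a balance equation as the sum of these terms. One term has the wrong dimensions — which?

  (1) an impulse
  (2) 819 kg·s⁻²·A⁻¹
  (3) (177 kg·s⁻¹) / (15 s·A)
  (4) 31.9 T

Expand each in SI base units:
  (1) [impulse] = kg·m·s⁻¹
  (2) kg·s⁻²·A⁻¹
  (3) [kg·s⁻¹] / [s·A] = kg·s⁻²·A⁻¹
  (4) T = Wb·m⁻² = kg·s⁻²·A⁻¹
All reduce to kg·s⁻²·A⁻¹ except (1), which is kg·m·s⁻¹.

(1)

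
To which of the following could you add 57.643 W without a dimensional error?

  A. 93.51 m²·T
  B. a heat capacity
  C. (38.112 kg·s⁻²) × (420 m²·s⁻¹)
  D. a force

C.

Reference: W = J·s⁻¹ = kg·m²·s⁻³.
Each option:
  A. T·m² = Wb·m⁻²·m² = kg·m²·s⁻²·A⁻¹
  B. [heat capacity] = kg·m²·s⁻²·K⁻¹
  C. [kg·s⁻²] · [m²·s⁻¹] = kg·m²·s⁻³  ← same
  D. [force] = kg·m·s⁻²
Only C. matches kg·m²·s⁻³.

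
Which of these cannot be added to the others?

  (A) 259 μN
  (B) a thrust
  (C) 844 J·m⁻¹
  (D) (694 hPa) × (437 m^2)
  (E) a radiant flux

(E)

In SI base units:
  (A) N = kg·m·s⁻²
  (B) [thrust] = kg·m·s⁻²
  (C) J·m⁻¹ = N·m·m⁻¹ = kg·m·s⁻²
  (D) [kg·m⁻¹·s⁻²] · [m²] = kg·m·s⁻²
  (E) [radiant flux] = kg·m²·s⁻³
All reduce to kg·m·s⁻² except (E), which is kg·m²·s⁻³.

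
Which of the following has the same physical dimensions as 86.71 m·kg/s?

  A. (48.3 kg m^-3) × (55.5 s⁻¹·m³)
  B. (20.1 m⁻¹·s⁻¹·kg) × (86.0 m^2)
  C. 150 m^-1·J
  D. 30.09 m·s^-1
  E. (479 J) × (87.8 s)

B.

Reference: kg·m·s⁻¹.
Each option:
  A. [kg·m⁻³] · [m³·s⁻¹] = kg·s⁻¹
  B. [kg·m⁻¹·s⁻¹] · [m²] = kg·m·s⁻¹  ← same
  C. J·m⁻¹ = N·m·m⁻¹ = kg·m·s⁻²
  D. m·s⁻¹
  E. [kg·m²·s⁻²] · [s] = kg·m²·s⁻¹
Only B. matches kg·m·s⁻¹.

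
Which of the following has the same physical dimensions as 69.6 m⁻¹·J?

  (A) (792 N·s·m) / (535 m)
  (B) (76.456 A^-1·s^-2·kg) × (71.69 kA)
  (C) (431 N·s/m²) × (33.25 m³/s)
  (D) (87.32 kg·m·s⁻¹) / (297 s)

(D)

Reference: J·m⁻¹ = N·m·m⁻¹ = kg·m·s⁻².
Each option:
  (A) [kg·m²·s⁻¹] / [m] = kg·m·s⁻¹
  (B) [kg·s⁻²·A⁻¹] · [A] = kg·s⁻²
  (C) [kg·m⁻¹·s⁻¹] · [m³·s⁻¹] = kg·m²·s⁻²
  (D) [kg·m·s⁻¹] / [s] = kg·m·s⁻²  ← same
Only (D) matches kg·m·s⁻².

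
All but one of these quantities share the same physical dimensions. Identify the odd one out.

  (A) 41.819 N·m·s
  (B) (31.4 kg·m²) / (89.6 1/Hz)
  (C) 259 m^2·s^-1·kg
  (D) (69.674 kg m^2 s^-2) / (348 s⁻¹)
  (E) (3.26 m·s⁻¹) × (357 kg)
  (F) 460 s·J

(E)

Reduce each to base SI dimensions:
  (A) N·m·s = kg·m·s⁻²·m·s = kg·m²·s⁻¹
  (B) [kg·m²] / [s] = kg·m²·s⁻¹
  (C) kg·m²·s⁻¹
  (D) [kg·m²·s⁻²] / [s⁻¹] = kg·m²·s⁻¹
  (E) [m·s⁻¹] · [kg] = kg·m·s⁻¹
  (F) J·s = N·m·s = kg·m²·s⁻¹
All reduce to kg·m²·s⁻¹ except (E), which is kg·m·s⁻¹.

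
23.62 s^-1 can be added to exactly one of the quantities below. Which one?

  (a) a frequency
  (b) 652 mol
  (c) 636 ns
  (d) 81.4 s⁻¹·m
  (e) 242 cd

Reference: s⁻¹.
Each option:
  (a) [frequency] = s⁻¹  ← same
  (b) mol
  (c) s
  (d) m·s⁻¹
  (e) cd
Only (a) matches s⁻¹.

(a)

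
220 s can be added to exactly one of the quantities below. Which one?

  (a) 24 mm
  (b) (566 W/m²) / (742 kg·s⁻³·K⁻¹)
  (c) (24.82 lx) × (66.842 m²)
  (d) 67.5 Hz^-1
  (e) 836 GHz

Reference: s.
Each option:
  (a) m
  (b) [kg·s⁻³] / [kg·s⁻³·K⁻¹] = K
  (c) [m⁻²·cd] · [m²] = cd
  (d) Hz⁻¹ = (s⁻¹)⁻¹ = s  ← same
  (e) Hz = s⁻¹
Only (d) matches s.

(d)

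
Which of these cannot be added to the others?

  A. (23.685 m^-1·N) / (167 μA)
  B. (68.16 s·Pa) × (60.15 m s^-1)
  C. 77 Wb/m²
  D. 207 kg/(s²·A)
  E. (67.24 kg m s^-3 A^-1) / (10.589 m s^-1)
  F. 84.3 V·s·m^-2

B.

Dimensions:
  A. [kg·s⁻²] / [A] = kg·s⁻²·A⁻¹
  B. [kg·m⁻¹·s⁻¹] · [m·s⁻¹] = kg·s⁻²
  C. Wb·m⁻² = V·s·m⁻² = kg·s⁻²·A⁻¹
  D. kg·s⁻²·A⁻¹
  E. [kg·m·s⁻³·A⁻¹] / [m·s⁻¹] = kg·s⁻²·A⁻¹
  F. V·s·m⁻² = J·C⁻¹·s·m⁻² = kg·s⁻²·A⁻¹
All reduce to kg·s⁻²·A⁻¹ except B., which is kg·s⁻².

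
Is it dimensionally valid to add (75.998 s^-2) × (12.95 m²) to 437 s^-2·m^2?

In SI base units:
  (75.998 s^-2) × (12.95 m²):  [s⁻²] · [m²] = m²·s⁻²
  437 s^-2·m^2:  m²·s⁻²
Both are m²·s⁻², so they have the same dimensions and can be added.

Yes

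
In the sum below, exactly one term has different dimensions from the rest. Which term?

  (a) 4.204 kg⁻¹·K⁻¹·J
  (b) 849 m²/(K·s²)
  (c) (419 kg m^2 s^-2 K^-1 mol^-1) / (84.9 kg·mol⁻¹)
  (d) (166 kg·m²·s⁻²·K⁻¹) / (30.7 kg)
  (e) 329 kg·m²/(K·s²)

Work out the base dimensions of each:
  (a) J·kg⁻¹·K⁻¹ = N·m·kg⁻¹·K⁻¹ = m²·s⁻²·K⁻¹
  (b) m²·s⁻²·K⁻¹
  (c) [kg·m²·s⁻²·K⁻¹·mol⁻¹] / [kg·mol⁻¹] = m²·s⁻²·K⁻¹
  (d) [kg·m²·s⁻²·K⁻¹] / [kg] = m²·s⁻²·K⁻¹
  (e) kg·m²·s⁻²·K⁻¹
All reduce to m²·s⁻²·K⁻¹ except (e), which is kg·m²·s⁻²·K⁻¹.

(e)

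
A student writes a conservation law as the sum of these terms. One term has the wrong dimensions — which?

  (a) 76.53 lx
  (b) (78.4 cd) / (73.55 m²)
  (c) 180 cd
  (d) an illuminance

Reduce each to base SI dimensions:
  (a) lx = lm·m⁻² = m⁻²·cd
  (b) [cd] / [m²] = m⁻²·cd
  (c) cd
  (d) [illuminance] = m⁻²·cd
All reduce to m⁻²·cd except (c), which is cd.

(c)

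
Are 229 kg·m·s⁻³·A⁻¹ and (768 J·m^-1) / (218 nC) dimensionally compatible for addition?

Yes

Reduce each to base SI dimensions:
  229 kg·m·s⁻³·A⁻¹:  kg·m·s⁻³·A⁻¹
  (768 J·m^-1) / (218 nC):  [kg·m·s⁻²] / [s·A] = kg·m·s⁻³·A⁻¹
Both are kg·m·s⁻³·A⁻¹, so they have the same dimensions and can be added.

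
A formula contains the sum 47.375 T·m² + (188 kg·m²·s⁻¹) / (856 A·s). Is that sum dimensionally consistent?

Yes

In SI base units:
  47.375 T·m²:  T·m² = Wb·m⁻²·m² = kg·m²·s⁻²·A⁻¹
  (188 kg·m²·s⁻¹) / (856 A·s):  [kg·m²·s⁻¹] / [s·A] = kg·m²·s⁻²·A⁻¹
Both are kg·m²·s⁻²·A⁻¹, so they have the same dimensions and can be added.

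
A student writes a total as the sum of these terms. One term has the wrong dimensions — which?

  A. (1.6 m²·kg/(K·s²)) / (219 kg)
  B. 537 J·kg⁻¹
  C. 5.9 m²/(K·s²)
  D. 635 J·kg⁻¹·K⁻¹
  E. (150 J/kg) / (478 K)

Expand each in SI base units:
  A. [kg·m²·s⁻²·K⁻¹] / [kg] = m²·s⁻²·K⁻¹
  B. J·kg⁻¹ = N·m·kg⁻¹ = m²·s⁻²
  C. m²·s⁻²·K⁻¹
  D. J·kg⁻¹·K⁻¹ = N·m·kg⁻¹·K⁻¹ = m²·s⁻²·K⁻¹
  E. [m²·s⁻²] / [K] = m²·s⁻²·K⁻¹
All reduce to m²·s⁻²·K⁻¹ except B., which is m²·s⁻².

B.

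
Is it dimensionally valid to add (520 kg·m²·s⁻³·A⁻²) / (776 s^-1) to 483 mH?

Yes

Dimensions:
  (520 kg·m²·s⁻³·A⁻²) / (776 s^-1):  [kg·m²·s⁻³·A⁻²] / [s⁻¹] = kg·m²·s⁻²·A⁻²
  483 mH:  H = V·s·A⁻¹ = kg·m²·s⁻²·A⁻²
Both are kg·m²·s⁻²·A⁻², so they have the same dimensions and can be added.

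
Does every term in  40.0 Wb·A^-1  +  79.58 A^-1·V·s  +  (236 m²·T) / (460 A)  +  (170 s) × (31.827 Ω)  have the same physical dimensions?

Work out the base dimensions of each:
  40.0 Wb·A^-1:  Wb·A⁻¹ = V·s·A⁻¹ = kg·m²·s⁻²·A⁻²
  79.58 A^-1·V·s:  V·s·A⁻¹ = J·C⁻¹·s·A⁻¹ = kg·m²·s⁻²·A⁻²
  (236 m²·T) / (460 A):  [kg·m²·s⁻²·A⁻¹] / [A] = kg·m²·s⁻²·A⁻²
  (170 s) × (31.827 Ω):  [s] · [kg·m²·s⁻³·A⁻²] = kg·m²·s⁻²·A⁻²
Every term reduces to kg·m²·s⁻²·A⁻².

Yes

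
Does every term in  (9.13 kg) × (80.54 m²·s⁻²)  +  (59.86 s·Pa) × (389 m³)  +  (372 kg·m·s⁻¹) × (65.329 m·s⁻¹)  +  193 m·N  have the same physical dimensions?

No

In SI base units:
  (9.13 kg) × (80.54 m²·s⁻²):  [kg] · [m²·s⁻²] = kg·m²·s⁻²
  (59.86 s·Pa) × (389 m³):  [kg·m⁻¹·s⁻¹] · [m³] = kg·m²·s⁻¹
  (372 kg·m·s⁻¹) × (65.329 m·s⁻¹):  [kg·m·s⁻¹] · [m·s⁻¹] = kg·m²·s⁻²
  193 m·N:  N·m = kg·m·s⁻²·m = kg·m²·s⁻²
The terms do not share a single dimension (kg·m²·s⁻² vs kg·m²·s⁻¹).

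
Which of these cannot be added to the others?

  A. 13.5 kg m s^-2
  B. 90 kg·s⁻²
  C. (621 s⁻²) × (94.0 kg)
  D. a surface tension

A.

In SI base units:
  A. kg·m·s⁻²
  B. kg·s⁻²
  C. [s⁻²] · [kg] = kg·s⁻²
  D. [surface tension] = kg·s⁻²
All reduce to kg·s⁻² except A., which is kg·m·s⁻².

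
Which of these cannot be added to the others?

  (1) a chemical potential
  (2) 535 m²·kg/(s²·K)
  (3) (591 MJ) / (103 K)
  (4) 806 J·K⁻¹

(1)

Expand each in SI base units:
  (1) [chemical potential] = kg·m²·s⁻²·mol⁻¹
  (2) kg·m²·s⁻²·K⁻¹
  (3) [kg·m²·s⁻²] / [K] = kg·m²·s⁻²·K⁻¹
  (4) J·K⁻¹ = N·m·K⁻¹ = kg·m²·s⁻²·K⁻¹
All reduce to kg·m²·s⁻²·K⁻¹ except (1), which is kg·m²·s⁻²·mol⁻¹.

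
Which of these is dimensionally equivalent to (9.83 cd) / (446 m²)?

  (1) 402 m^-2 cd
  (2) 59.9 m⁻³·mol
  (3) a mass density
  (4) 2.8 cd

Reference: [cd] / [m²] = m⁻²·cd.
Each option:
  (1) m⁻²·cd  ← same
  (2) m⁻³·mol
  (3) [mass density] = kg·m⁻³
  (4) cd
Only (1) matches m⁻²·cd.

(1)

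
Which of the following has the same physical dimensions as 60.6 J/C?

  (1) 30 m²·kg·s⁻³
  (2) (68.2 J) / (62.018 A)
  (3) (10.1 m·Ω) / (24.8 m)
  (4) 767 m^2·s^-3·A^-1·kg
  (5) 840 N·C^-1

(4)

Reference: J·C⁻¹ = N·m·(s·A)⁻¹ = kg·m²·s⁻³·A⁻¹.
Each option:
  (1) kg·m²·s⁻³
  (2) [kg·m²·s⁻²] / [A] = kg·m²·s⁻²·A⁻¹
  (3) [kg·m³·s⁻³·A⁻²] / [m] = kg·m²·s⁻³·A⁻²
  (4) kg·m²·s⁻³·A⁻¹  ← same
  (5) N·C⁻¹ = kg·m·s⁻²·(s·A)⁻¹ = kg·m·s⁻³·A⁻¹
Only (4) matches kg·m²·s⁻³·A⁻¹.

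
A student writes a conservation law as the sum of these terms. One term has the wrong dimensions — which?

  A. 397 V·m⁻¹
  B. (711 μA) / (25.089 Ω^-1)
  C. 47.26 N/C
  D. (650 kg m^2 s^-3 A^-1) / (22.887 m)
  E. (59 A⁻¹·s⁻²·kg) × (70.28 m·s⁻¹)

Work out the base dimensions of each:
  A. V·m⁻¹ = J·C⁻¹·m⁻¹ = kg·m·s⁻³·A⁻¹
  B. [A] / [kg⁻¹·m⁻²·s³·A²] = kg·m²·s⁻³·A⁻¹
  C. N·C⁻¹ = kg·m·s⁻²·(s·A)⁻¹ = kg·m·s⁻³·A⁻¹
  D. [kg·m²·s⁻³·A⁻¹] / [m] = kg·m·s⁻³·A⁻¹
  E. [kg·s⁻²·A⁻¹] · [m·s⁻¹] = kg·m·s⁻³·A⁻¹
All reduce to kg·m·s⁻³·A⁻¹ except B., which is kg·m²·s⁻³·A⁻¹.

B.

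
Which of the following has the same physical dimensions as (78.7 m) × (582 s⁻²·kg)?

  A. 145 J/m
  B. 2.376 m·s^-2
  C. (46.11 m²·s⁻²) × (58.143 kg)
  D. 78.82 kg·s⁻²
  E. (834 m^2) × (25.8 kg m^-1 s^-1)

A.

Reference: [m] · [kg·s⁻²] = kg·m·s⁻².
Each option:
  A. J·m⁻¹ = N·m·m⁻¹ = kg·m·s⁻²  ← same
  B. m·s⁻²
  C. [m²·s⁻²] · [kg] = kg·m²·s⁻²
  D. kg·s⁻²
  E. [m²] · [kg·m⁻¹·s⁻¹] = kg·m·s⁻¹
Only A. matches kg·m·s⁻².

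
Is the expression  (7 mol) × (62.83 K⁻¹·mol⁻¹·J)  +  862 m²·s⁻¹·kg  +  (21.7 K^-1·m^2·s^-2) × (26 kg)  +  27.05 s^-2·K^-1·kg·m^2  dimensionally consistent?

In SI base units:
  (7 mol) × (62.83 K⁻¹·mol⁻¹·J):  [mol] · [kg·m²·s⁻²·K⁻¹·mol⁻¹] = kg·m²·s⁻²·K⁻¹
  862 m²·s⁻¹·kg:  kg·m²·s⁻¹
  (21.7 K^-1·m^2·s^-2) × (26 kg):  [m²·s⁻²·K⁻¹] · [kg] = kg·m²·s⁻²·K⁻¹
  27.05 s^-2·K^-1·kg·m^2:  kg·m²·s⁻²·K⁻¹
The terms do not share a single dimension (kg·m²·s⁻²·K⁻¹ vs kg·m²·s⁻¹).

No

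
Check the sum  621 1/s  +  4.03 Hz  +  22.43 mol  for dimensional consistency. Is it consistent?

Work out the base dimensions of each:
  621 1/s:  s⁻¹
  4.03 Hz:  Hz = s⁻¹
  22.43 mol:  mol
The terms do not share a single dimension (mol vs s⁻¹).

No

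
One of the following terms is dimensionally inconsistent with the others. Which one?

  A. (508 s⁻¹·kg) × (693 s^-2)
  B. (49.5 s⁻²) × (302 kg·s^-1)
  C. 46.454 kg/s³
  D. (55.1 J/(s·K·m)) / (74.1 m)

Dimensions:
  A. [kg·s⁻¹] · [s⁻²] = kg·s⁻³
  B. [s⁻²] · [kg·s⁻¹] = kg·s⁻³
  C. kg·s⁻³
  D. [kg·m·s⁻³·K⁻¹] / [m] = kg·s⁻³·K⁻¹
All reduce to kg·s⁻³ except D., which is kg·s⁻³·K⁻¹.

D.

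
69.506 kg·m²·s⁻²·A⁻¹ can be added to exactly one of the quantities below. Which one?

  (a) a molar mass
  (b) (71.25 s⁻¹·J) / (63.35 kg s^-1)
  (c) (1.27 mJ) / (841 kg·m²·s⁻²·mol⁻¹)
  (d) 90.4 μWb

(d)

Reference: kg·m²·s⁻²·A⁻¹.
Each option:
  (a) [molar mass] = kg·mol⁻¹
  (b) [kg·m²·s⁻³] / [kg·s⁻¹] = m²·s⁻²
  (c) [kg·m²·s⁻²] / [kg·m²·s⁻²·mol⁻¹] = mol
  (d) Wb = V·s = kg·m²·s⁻²·A⁻¹  ← same
Only (d) matches kg·m²·s⁻²·A⁻¹.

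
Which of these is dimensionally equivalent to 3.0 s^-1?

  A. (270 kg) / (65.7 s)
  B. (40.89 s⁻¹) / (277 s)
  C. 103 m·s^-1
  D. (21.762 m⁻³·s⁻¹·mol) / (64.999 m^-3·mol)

D.

Reference: s⁻¹.
Each option:
  A. [kg] / [s] = kg·s⁻¹
  B. [s⁻¹] / [s] = s⁻²
  C. m·s⁻¹
  D. [m⁻³·s⁻¹·mol] / [m⁻³·mol] = s⁻¹  ← same
Only D. matches s⁻¹.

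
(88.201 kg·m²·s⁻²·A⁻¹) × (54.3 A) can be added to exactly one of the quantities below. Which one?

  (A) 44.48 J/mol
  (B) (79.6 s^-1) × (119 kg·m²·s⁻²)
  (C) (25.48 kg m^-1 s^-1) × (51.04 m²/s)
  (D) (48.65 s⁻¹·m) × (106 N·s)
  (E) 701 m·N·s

(D)

Reference: [kg·m²·s⁻²·A⁻¹] · [A] = kg·m²·s⁻².
Each option:
  (A) J·mol⁻¹ = N·m·mol⁻¹ = kg·m²·s⁻²·mol⁻¹
  (B) [s⁻¹] · [kg·m²·s⁻²] = kg·m²·s⁻³
  (C) [kg·m⁻¹·s⁻¹] · [m²·s⁻¹] = kg·m·s⁻²
  (D) [m·s⁻¹] · [kg·m·s⁻¹] = kg·m²·s⁻²  ← same
  (E) N·m·s = kg·m·s⁻²·m·s = kg·m²·s⁻¹
Only (D) matches kg·m²·s⁻².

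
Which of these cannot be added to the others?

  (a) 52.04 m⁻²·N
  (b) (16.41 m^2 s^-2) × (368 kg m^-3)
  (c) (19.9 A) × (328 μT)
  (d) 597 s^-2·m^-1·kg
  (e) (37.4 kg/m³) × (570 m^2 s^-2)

(c)

In SI base units:
  (a) N·m⁻² = kg·m·s⁻²·m⁻² = kg·m⁻¹·s⁻²
  (b) [m²·s⁻²] · [kg·m⁻³] = kg·m⁻¹·s⁻²
  (c) [A] · [kg·s⁻²·A⁻¹] = kg·s⁻²
  (d) kg·m⁻¹·s⁻²
  (e) [kg·m⁻³] · [m²·s⁻²] = kg·m⁻¹·s⁻²
All reduce to kg·m⁻¹·s⁻² except (c), which is kg·s⁻².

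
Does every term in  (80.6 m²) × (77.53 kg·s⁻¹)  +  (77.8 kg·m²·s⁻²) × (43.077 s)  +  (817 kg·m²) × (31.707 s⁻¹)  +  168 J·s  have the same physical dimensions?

Work out the base dimensions of each:
  (80.6 m²) × (77.53 kg·s⁻¹):  [m²] · [kg·s⁻¹] = kg·m²·s⁻¹
  (77.8 kg·m²·s⁻²) × (43.077 s):  [kg·m²·s⁻²] · [s] = kg·m²·s⁻¹
  (817 kg·m²) × (31.707 s⁻¹):  [kg·m²] · [s⁻¹] = kg·m²·s⁻¹
  168 J·s:  J·s = N·m·s = kg·m²·s⁻¹
Every term reduces to kg·m²·s⁻¹.

Yes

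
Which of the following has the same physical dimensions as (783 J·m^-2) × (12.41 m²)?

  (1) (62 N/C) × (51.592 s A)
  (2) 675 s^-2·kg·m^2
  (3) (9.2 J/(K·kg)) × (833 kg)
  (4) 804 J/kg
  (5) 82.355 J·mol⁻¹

(2)

Reference: [kg·s⁻²] · [m²] = kg·m²·s⁻².
Each option:
  (1) [kg·m·s⁻³·A⁻¹] · [s·A] = kg·m·s⁻²
  (2) kg·m²·s⁻²  ← same
  (3) [m²·s⁻²·K⁻¹] · [kg] = kg·m²·s⁻²·K⁻¹
  (4) J·kg⁻¹ = N·m·kg⁻¹ = m²·s⁻²
  (5) J·mol⁻¹ = N·m·mol⁻¹ = kg·m²·s⁻²·mol⁻¹
Only (2) matches kg·m²·s⁻².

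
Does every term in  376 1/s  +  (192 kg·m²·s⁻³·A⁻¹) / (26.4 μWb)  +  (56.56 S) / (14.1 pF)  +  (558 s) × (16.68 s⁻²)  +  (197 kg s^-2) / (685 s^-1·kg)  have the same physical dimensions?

Expand each in SI base units:
  376 1/s:  s⁻¹
  (192 kg·m²·s⁻³·A⁻¹) / (26.4 μWb):  [kg·m²·s⁻³·A⁻¹] / [kg·m²·s⁻²·A⁻¹] = s⁻¹
  (56.56 S) / (14.1 pF):  [kg⁻¹·m⁻²·s³·A²] / [kg⁻¹·m⁻²·s⁴·A²] = s⁻¹
  (558 s) × (16.68 s⁻²):  [s] · [s⁻²] = s⁻¹
  (197 kg s^-2) / (685 s^-1·kg):  [kg·s⁻²] / [kg·s⁻¹] = s⁻¹
Every term reduces to s⁻¹.

Yes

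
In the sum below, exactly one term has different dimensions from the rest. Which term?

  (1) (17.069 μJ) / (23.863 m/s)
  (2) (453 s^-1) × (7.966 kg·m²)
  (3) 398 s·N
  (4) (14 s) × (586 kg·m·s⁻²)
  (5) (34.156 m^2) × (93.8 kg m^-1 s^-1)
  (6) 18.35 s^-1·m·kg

Work out the base dimensions of each:
  (1) [kg·m²·s⁻²] / [m·s⁻¹] = kg·m·s⁻¹
  (2) [s⁻¹] · [kg·m²] = kg·m²·s⁻¹
  (3) N·s = kg·m·s⁻²·s = kg·m·s⁻¹
  (4) [s] · [kg·m·s⁻²] = kg·m·s⁻¹
  (5) [m²] · [kg·m⁻¹·s⁻¹] = kg·m·s⁻¹
  (6) kg·m·s⁻¹
All reduce to kg·m·s⁻¹ except (2), which is kg·m²·s⁻¹.

(2)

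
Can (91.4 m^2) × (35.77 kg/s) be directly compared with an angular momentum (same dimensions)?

Dimensions:
  (91.4 m^2) × (35.77 kg/s):  [m²] · [kg·s⁻¹] = kg·m²·s⁻¹
  an angular momentum:  [angular momentum] = kg·m²·s⁻¹
Both are kg·m²·s⁻¹, so they have the same dimensions and can be added.

Yes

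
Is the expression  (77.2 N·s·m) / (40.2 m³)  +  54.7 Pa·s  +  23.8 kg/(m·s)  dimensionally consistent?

Yes

In SI base units:
  (77.2 N·s·m) / (40.2 m³):  [kg·m²·s⁻¹] / [m³] = kg·m⁻¹·s⁻¹
  54.7 Pa·s:  Pa·s = N·m⁻²·s = kg·m⁻¹·s⁻¹
  23.8 kg/(m·s):  kg·m⁻¹·s⁻¹
Every term reduces to kg·m⁻¹·s⁻¹.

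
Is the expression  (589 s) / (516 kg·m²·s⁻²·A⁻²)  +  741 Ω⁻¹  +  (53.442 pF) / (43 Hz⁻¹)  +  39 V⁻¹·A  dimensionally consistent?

Yes

Expand each in SI base units:
  (589 s) / (516 kg·m²·s⁻²·A⁻²):  [s] / [kg·m²·s⁻²·A⁻²] = kg⁻¹·m⁻²·s³·A²
  741 Ω⁻¹:  Ω⁻¹ = (V·A⁻¹)⁻¹ = kg⁻¹·m⁻²·s³·A²
  (53.442 pF) / (43 Hz⁻¹):  [kg⁻¹·m⁻²·s⁴·A²] / [s] = kg⁻¹·m⁻²·s³·A²
  39 V⁻¹·A:  A·V⁻¹ = A·(J·C⁻¹)⁻¹ = kg⁻¹·m⁻²·s³·A²
Every term reduces to kg⁻¹·m⁻²·s³·A².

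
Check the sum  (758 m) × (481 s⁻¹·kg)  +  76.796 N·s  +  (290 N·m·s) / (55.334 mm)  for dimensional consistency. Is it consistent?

Yes

Expand each in SI base units:
  (758 m) × (481 s⁻¹·kg):  [m] · [kg·s⁻¹] = kg·m·s⁻¹
  76.796 N·s:  N·s = kg·m·s⁻²·s = kg·m·s⁻¹
  (290 N·m·s) / (55.334 mm):  [kg·m²·s⁻¹] / [m] = kg·m·s⁻¹
Every term reduces to kg·m·s⁻¹.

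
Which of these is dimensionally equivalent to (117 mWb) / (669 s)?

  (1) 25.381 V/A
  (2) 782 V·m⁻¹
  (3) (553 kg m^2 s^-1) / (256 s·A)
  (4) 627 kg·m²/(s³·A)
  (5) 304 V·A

Reference: [kg·m²·s⁻²·A⁻¹] / [s] = kg·m²·s⁻³·A⁻¹.
Each option:
  (1) V·A⁻¹ = J·C⁻¹·A⁻¹ = kg·m²·s⁻³·A⁻²
  (2) V·m⁻¹ = J·C⁻¹·m⁻¹ = kg·m·s⁻³·A⁻¹
  (3) [kg·m²·s⁻¹] / [s·A] = kg·m²·s⁻²·A⁻¹
  (4) kg·m²·s⁻³·A⁻¹  ← same
  (5) V·A = J·C⁻¹·A = kg·m²·s⁻³
Only (4) matches kg·m²·s⁻³·A⁻¹.

(4)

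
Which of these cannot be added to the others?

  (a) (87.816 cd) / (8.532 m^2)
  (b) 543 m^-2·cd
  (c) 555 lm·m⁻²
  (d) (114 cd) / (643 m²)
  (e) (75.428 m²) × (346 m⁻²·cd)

(e)

Reduce each to base SI dimensions:
  (a) [cd] / [m²] = m⁻²·cd
  (b) cd·m⁻² = m⁻²·cd
  (c) lm·m⁻² = cd·m⁻² = m⁻²·cd
  (d) [cd] / [m²] = m⁻²·cd
  (e) [m²] · [m⁻²·cd] = cd
All reduce to m⁻²·cd except (e), which is cd.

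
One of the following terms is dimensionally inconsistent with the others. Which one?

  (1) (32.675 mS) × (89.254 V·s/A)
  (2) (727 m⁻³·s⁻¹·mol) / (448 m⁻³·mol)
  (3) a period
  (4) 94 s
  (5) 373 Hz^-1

Dimensions:
  (1) [kg⁻¹·m⁻²·s³·A²] · [kg·m²·s⁻²·A⁻²] = s
  (2) [m⁻³·s⁻¹·mol] / [m⁻³·mol] = s⁻¹
  (3) [period] = s
  (4) s
  (5) Hz⁻¹ = (s⁻¹)⁻¹ = s
All reduce to s except (2), which is s⁻¹.

(2)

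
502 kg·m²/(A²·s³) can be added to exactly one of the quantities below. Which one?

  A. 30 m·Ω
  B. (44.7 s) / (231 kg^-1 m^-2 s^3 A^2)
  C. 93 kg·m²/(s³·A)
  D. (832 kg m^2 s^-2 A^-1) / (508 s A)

D.

Reference: kg·m²·s⁻³·A⁻².
Each option:
  A. Ω·m = V·A⁻¹·m = kg·m³·s⁻³·A⁻²
  B. [s] / [kg⁻¹·m⁻²·s³·A²] = kg·m²·s⁻²·A⁻²
  C. kg·m²·s⁻³·A⁻¹
  D. [kg·m²·s⁻²·A⁻¹] / [s·A] = kg·m²·s⁻³·A⁻²  ← same
Only D. matches kg·m²·s⁻³·A⁻².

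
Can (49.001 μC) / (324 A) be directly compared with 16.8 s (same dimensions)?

Yes

Work out the base dimensions of each:
  (49.001 μC) / (324 A):  [s·A] / [A] = s
  16.8 s:  s
Both are s, so they have the same dimensions and can be added.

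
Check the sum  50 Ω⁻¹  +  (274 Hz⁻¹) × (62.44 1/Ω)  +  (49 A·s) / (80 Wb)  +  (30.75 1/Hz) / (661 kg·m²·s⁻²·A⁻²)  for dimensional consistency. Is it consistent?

No

Expand each in SI base units:
  50 Ω⁻¹:  Ω⁻¹ = (V·A⁻¹)⁻¹ = kg⁻¹·m⁻²·s³·A²
  (274 Hz⁻¹) × (62.44 1/Ω):  [s] · [kg⁻¹·m⁻²·s³·A²] = kg⁻¹·m⁻²·s⁴·A²
  (49 A·s) / (80 Wb):  [s·A] / [kg·m²·s⁻²·A⁻¹] = kg⁻¹·m⁻²·s³·A²
  (30.75 1/Hz) / (661 kg·m²·s⁻²·A⁻²):  [s] / [kg·m²·s⁻²·A⁻²] = kg⁻¹·m⁻²·s³·A²
The terms do not share a single dimension (kg⁻¹·m⁻²·s³·A² vs kg⁻¹·m⁻²·s⁴·A²).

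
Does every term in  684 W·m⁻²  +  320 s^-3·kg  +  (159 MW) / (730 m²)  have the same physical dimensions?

Yes

Work out the base dimensions of each:
  684 W·m⁻²:  W·m⁻² = J·s⁻¹·m⁻² = kg·s⁻³
  320 s^-3·kg:  kg·s⁻³
  (159 MW) / (730 m²):  [kg·m²·s⁻³] / [m²] = kg·s⁻³
Every term reduces to kg·s⁻³.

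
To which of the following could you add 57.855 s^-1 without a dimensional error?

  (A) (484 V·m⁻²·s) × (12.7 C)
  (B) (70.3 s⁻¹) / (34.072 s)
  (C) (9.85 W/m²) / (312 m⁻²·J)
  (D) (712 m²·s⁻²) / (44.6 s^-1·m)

Reference: s⁻¹.
Each option:
  (A) [kg·s⁻²·A⁻¹] · [s·A] = kg·s⁻¹
  (B) [s⁻¹] / [s] = s⁻²
  (C) [kg·s⁻³] / [kg·s⁻²] = s⁻¹  ← same
  (D) [m²·s⁻²] / [m·s⁻¹] = m·s⁻¹
Only (C) matches s⁻¹.

(C)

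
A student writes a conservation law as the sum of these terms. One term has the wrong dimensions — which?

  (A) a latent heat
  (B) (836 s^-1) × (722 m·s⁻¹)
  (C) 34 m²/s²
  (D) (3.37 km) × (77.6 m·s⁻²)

(B)

Expand each in SI base units:
  (A) [latent heat] = m²·s⁻²
  (B) [s⁻¹] · [m·s⁻¹] = m·s⁻²
  (C) m²·s⁻²
  (D) [m] · [m·s⁻²] = m²·s⁻²
All reduce to m²·s⁻² except (B), which is m·s⁻².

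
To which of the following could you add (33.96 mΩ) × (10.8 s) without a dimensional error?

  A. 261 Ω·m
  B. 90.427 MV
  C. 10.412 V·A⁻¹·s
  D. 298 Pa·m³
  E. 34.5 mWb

C.

Reference: [kg·m²·s⁻³·A⁻²] · [s] = kg·m²·s⁻²·A⁻².
Each option:
  A. Ω·m = V·A⁻¹·m = kg·m³·s⁻³·A⁻²
  B. V = J·C⁻¹ = kg·m²·s⁻³·A⁻¹
  C. V·s·A⁻¹ = J·C⁻¹·s·A⁻¹ = kg·m²·s⁻²·A⁻²  ← same
  D. Pa·m³ = N·m⁻²·m³ = kg·m²·s⁻²
  E. Wb = V·s = kg·m²·s⁻²·A⁻¹
Only C. matches kg·m²·s⁻²·A⁻².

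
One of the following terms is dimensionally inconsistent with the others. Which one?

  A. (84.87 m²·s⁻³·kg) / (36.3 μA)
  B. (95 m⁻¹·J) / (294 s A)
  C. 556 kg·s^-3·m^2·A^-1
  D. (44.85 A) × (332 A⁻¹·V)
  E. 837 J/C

Expand each in SI base units:
  A. [kg·m²·s⁻³] / [A] = kg·m²·s⁻³·A⁻¹
  B. [kg·m·s⁻²] / [s·A] = kg·m·s⁻³·A⁻¹
  C. kg·m²·s⁻³·A⁻¹
  D. [A] · [kg·m²·s⁻³·A⁻²] = kg·m²·s⁻³·A⁻¹
  E. J·C⁻¹ = N·m·(s·A)⁻¹ = kg·m²·s⁻³·A⁻¹
All reduce to kg·m²·s⁻³·A⁻¹ except B., which is kg·m·s⁻³·A⁻¹.

B.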